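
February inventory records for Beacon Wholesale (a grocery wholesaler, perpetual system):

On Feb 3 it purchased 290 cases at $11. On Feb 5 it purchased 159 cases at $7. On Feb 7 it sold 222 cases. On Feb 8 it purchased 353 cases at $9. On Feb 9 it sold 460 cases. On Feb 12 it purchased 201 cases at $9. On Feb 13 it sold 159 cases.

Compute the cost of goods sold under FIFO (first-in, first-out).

Feb 7, 222 sold [FIFO — oldest first]: 222 @ $11 = $2,442
Feb 9, 460 sold [FIFO — oldest first]: 68 @ $11 + 159 @ $7 + 233 @ $9 = $3,958
Feb 13, 159 sold [FIFO — oldest first]: 120 @ $9 + 39 @ $9 = $1,431
Total COGS = $2,442 + $3,958 + $1,431 = $7,831
Ending inventory: 162 @ $9 = $1,458

COGS = $7,831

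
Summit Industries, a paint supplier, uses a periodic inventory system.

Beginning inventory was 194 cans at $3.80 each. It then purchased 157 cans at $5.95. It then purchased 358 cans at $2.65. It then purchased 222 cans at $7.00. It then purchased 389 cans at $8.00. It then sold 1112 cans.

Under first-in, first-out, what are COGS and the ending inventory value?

COGS = $5,622.05; ending inventory = $1,664.00

Sale 1 (1112) [FIFO — oldest first]: 194 @ $3.80 + 157 @ $5.95 + 358 @ $2.65 + 222 @ $7.00 + 181 @ $8.00 = $5,622.05
Ending inventory: 208 @ $8.00 = $1,664.00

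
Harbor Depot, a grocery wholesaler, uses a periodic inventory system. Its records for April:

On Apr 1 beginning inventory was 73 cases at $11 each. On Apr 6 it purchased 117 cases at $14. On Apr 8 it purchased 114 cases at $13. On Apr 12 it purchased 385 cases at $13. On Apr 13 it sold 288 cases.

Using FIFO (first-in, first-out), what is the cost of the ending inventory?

Ending inventory = $5,213

Apr 13, 288 sold [FIFO — oldest first]: 73 @ $11 + 117 @ $14 + 98 @ $13 = $3,715
Ending inventory: 16 @ $13 + 385 @ $13 = $5,213
Check: goods available $8,928 = COGS $3,715 + ending $5,213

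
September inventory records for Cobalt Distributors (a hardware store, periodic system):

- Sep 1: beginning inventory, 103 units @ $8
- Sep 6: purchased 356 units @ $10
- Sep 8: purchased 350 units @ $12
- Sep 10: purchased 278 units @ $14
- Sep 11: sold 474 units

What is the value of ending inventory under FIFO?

Ending inventory = $7,912

Sep 11, 474 sold [FIFO — oldest first]: 103 @ $8 + 356 @ $10 + 15 @ $12 = $4,564
Ending inventory: 335 @ $12 + 278 @ $14 = $7,912
Check: goods available $12,476 = COGS $4,564 + ending $7,912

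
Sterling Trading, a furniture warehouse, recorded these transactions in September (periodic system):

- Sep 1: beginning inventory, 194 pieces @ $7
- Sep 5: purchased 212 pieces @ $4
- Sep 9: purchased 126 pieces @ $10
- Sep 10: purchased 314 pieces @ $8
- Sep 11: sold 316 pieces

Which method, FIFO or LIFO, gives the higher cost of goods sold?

FIFO COGS: 194 @ $7 + 122 @ $4 = $1,846
LIFO COGS: 314 @ $8 + 2 @ $10 = $2,532

LIFO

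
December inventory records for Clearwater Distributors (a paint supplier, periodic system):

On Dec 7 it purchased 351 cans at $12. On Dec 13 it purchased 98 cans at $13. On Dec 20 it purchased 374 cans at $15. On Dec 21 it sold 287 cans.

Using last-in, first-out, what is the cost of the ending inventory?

Dec 21, 287 sold [LIFO — newest first]: 287 @ $15 = $4,305
Ending inventory: 351 @ $12 + 98 @ $13 + 87 @ $15 = $6,791

Ending inventory = $6,791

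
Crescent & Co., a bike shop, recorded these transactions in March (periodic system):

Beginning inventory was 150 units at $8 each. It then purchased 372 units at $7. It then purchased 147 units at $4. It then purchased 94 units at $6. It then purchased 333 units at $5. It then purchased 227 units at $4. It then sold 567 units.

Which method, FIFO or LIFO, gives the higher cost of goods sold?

FIFO COGS: 150 @ $8 + 372 @ $7 + 45 @ $4 = $3,984
LIFO COGS: 227 @ $4 + 333 @ $5 + 7 @ $6 = $2,615

FIFO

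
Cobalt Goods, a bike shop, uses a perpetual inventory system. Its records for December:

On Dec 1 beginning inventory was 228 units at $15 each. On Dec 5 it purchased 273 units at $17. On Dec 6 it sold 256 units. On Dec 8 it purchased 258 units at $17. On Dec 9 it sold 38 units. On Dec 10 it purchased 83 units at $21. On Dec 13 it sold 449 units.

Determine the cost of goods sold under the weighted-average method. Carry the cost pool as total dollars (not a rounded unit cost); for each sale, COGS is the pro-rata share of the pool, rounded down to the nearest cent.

COGS = $12,484.26

After Dec 1: 228 on hand, pool $3,420.00 (≈ $15.0000 each)
After Dec 5: 501 on hand, pool $8,061.00 (≈ $16.0898 each)
Dec 6, sell 256: 256/501 × $8,061.00 → $4,118.99
After Dec 8: 503 on hand, pool $8,328.01 (≈ $16.5567 each)
Dec 9, sell 38: 38/503 × $8,328.01 → $629.15
After Dec 10: 548 on hand, pool $9,441.86 (≈ $17.2297 each)
Dec 13, sell 449: 449/548 × $9,441.86 → $7,736.12
Total COGS = $4,118.99 + $629.15 + $7,736.12 = $12,484.26
Ending inventory (cost pool remaining) = $1,705.74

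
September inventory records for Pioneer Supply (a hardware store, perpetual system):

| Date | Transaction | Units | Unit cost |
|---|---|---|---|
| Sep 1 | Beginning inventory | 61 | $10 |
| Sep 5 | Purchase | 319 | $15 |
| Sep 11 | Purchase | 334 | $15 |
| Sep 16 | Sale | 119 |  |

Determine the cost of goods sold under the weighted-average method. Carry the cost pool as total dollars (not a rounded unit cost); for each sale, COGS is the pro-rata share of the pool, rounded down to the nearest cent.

COGS = $1,734.16

After Sep 1: 61 on hand, pool $610.00 (≈ $10.0000 each)
After Sep 5: 380 on hand, pool $5,395.00 (≈ $14.1974 each)
After Sep 11: 714 on hand, pool $10,405.00 (≈ $14.5728 each)
Sep 16, sell 119: 119/714 × $10,405.00 → $1,734.16
Ending inventory (cost pool remaining) = $8,670.84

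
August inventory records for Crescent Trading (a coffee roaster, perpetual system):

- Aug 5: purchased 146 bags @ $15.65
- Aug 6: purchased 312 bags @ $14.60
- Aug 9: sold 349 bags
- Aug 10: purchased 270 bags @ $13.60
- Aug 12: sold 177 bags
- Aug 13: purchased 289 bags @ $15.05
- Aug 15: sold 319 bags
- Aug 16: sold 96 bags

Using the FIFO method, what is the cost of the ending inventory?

Ending inventory = $1,143.80

Aug 9, 349 sold [FIFO — oldest first]: 146 @ $15.65 + 203 @ $14.60 = $5,248.70
Aug 12, 177 sold [FIFO — oldest first]: 109 @ $14.60 + 68 @ $13.60 = $2,516.20
Aug 15, 319 sold [FIFO — oldest first]: 202 @ $13.60 + 117 @ $15.05 = $4,508.05
Aug 16, 96 sold [FIFO — oldest first]: 96 @ $15.05 = $1,444.80
Total COGS = $5,248.70 + $2,516.20 + $4,508.05 + $1,444.80 = $13,717.75
Ending inventory: 76 @ $15.05 = $1,143.80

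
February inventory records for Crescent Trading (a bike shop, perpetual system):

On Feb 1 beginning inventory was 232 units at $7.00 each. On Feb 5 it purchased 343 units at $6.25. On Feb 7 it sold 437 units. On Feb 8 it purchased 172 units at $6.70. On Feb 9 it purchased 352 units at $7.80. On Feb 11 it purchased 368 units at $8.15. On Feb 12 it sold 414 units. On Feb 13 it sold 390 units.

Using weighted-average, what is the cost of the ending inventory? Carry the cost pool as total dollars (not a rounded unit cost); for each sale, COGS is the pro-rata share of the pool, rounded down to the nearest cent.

Ending inventory = $1,711.78

After Feb 1: 232 on hand, pool $1,624.00 (≈ $7.0000 each)
After Feb 5: 575 on hand, pool $3,767.75 (≈ $6.5526 each)
Feb 7, sell 437: 437/575 × $3,767.75 → $2,863.49
After Feb 8: 310 on hand, pool $2,056.66 (≈ $6.6344 each)
After Feb 9: 662 on hand, pool $4,802.26 (≈ $7.2542 each)
After Feb 11: 1030 on hand, pool $7,801.46 (≈ $7.5742 each)
Feb 12, sell 414: 414/1030 × $7,801.46 → $3,135.73
Feb 13, sell 390: 390/616 × $4,665.73 → $2,953.95
Total COGS = $2,863.49 + $3,135.73 + $2,953.95 = $8,953.17
Ending inventory (cost pool remaining) = $1,711.78
Check: goods available $10,664.95 = COGS $8,953.17 + ending $1,711.78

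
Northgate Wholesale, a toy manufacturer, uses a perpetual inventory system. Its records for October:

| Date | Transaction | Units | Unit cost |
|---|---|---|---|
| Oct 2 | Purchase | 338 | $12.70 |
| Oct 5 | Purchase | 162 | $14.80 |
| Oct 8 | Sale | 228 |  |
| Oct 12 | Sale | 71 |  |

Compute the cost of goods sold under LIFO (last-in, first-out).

Oct 8, 228 sold [LIFO — newest first]: 162 @ $14.80 + 66 @ $12.70 = $3,235.80
Oct 12, 71 sold [LIFO — newest first]: 71 @ $12.70 = $901.70
Total COGS = $3,235.80 + $901.70 = $4,137.50
Ending inventory: 201 @ $12.70 = $2,552.70

COGS = $4,137.50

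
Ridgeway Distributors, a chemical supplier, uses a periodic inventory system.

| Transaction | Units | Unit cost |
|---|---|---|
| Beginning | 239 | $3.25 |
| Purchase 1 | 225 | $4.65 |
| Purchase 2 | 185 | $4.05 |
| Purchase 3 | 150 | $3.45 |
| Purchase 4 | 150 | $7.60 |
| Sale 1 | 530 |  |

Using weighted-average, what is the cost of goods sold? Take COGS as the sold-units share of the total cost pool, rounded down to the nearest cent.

Sale 1, sell 530: 530/949 × $4,229.75 → $2,362.24
Ending inventory (cost pool remaining) = $1,867.51

COGS = $2,362.24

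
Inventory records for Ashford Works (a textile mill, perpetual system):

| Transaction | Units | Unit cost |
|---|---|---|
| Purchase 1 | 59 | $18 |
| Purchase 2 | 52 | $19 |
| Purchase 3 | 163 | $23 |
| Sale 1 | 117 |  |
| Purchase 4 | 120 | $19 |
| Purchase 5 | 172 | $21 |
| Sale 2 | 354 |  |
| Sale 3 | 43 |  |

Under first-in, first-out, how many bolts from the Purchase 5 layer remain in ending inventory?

52

Sale 1 (117) [FIFO — oldest first]: 59 @ $18 + 52 @ $19 + 6 @ $23 = $2,188
Sale 2 (354) [FIFO — oldest first]: 157 @ $23 + 120 @ $19 + 77 @ $21 = $7,508
Sale 3 (43) [FIFO — oldest first]: 43 @ $21 = $903
Total COGS = $2,188 + $7,508 + $903 = $10,599
Ending inventory: 52 @ $21 = $1,092
Check: goods available $11,691 = COGS $10,599 + ending $1,092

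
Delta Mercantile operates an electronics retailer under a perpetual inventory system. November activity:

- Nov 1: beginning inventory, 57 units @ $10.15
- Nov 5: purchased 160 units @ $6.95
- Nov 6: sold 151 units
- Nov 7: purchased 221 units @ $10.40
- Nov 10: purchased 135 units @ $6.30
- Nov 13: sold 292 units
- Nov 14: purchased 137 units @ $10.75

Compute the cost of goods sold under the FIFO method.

COGS = $4,020.45

Nov 6, 151 sold [FIFO — oldest first]: 57 @ $10.15 + 94 @ $6.95 = $1,231.85
Nov 13, 292 sold [FIFO — oldest first]: 66 @ $6.95 + 221 @ $10.40 + 5 @ $6.30 = $2,788.60
Total COGS = $1,231.85 + $2,788.60 = $4,020.45
Ending inventory: 130 @ $6.30 + 137 @ $10.75 = $2,291.75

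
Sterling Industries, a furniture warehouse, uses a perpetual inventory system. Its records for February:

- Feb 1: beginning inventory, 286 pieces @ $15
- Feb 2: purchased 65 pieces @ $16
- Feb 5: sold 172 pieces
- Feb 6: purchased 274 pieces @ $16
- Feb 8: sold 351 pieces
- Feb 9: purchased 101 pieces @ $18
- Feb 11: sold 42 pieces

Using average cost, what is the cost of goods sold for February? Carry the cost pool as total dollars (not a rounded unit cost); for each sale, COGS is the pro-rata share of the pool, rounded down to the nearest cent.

After Feb 1: 286 on hand, pool $4,290.00 (≈ $15.0000 each)
After Feb 2: 351 on hand, pool $5,330.00 (≈ $15.1852 each)
Feb 5, sell 172: 172/351 × $5,330.00 → $2,611.85
After Feb 6: 453 on hand, pool $7,102.15 (≈ $15.6780 each)
Feb 8, sell 351: 351/453 × $7,102.15 → $5,502.99
After Feb 9: 203 on hand, pool $3,417.16 (≈ $16.8333 each)
Feb 11, sell 42: 42/203 × $3,417.16 → $706.99
Total COGS = $2,611.85 + $5,502.99 + $706.99 = $8,821.83
Ending inventory (cost pool remaining) = $2,710.17

COGS = $8,821.83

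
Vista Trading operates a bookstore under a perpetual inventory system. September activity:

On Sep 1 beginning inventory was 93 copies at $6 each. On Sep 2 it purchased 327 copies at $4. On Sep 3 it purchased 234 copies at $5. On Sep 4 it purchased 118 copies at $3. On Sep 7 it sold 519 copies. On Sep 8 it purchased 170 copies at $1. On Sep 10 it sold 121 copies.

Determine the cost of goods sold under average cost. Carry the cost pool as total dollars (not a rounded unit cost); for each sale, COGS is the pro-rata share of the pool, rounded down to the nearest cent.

COGS = $2,645.44

After Sep 1: 93 on hand, pool $558.00 (≈ $6.0000 each)
After Sep 2: 420 on hand, pool $1,866.00 (≈ $4.4429 each)
After Sep 3: 654 on hand, pool $3,036.00 (≈ $4.6422 each)
After Sep 4: 772 on hand, pool $3,390.00 (≈ $4.3912 each)
Sep 7, sell 519: 519/772 × $3,390.00 → $2,279.02
After Sep 8: 423 on hand, pool $1,280.98 (≈ $3.0283 each)
Sep 10, sell 121: 121/423 × $1,280.98 → $366.42
Total COGS = $2,279.02 + $366.42 = $2,645.44
Ending inventory (cost pool remaining) = $914.56
Check: goods available $3,560.00 = COGS $2,645.44 + ending $914.56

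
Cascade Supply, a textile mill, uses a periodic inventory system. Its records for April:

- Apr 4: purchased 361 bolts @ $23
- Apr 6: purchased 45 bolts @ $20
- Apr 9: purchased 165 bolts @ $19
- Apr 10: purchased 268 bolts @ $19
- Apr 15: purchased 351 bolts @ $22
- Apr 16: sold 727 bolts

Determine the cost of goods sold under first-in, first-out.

Apr 16, 727 sold [FIFO — oldest first]: 361 @ $23 + 45 @ $20 + 165 @ $19 + 156 @ $19 = $15,302
Ending inventory: 112 @ $19 + 351 @ $22 = $9,850

COGS = $15,302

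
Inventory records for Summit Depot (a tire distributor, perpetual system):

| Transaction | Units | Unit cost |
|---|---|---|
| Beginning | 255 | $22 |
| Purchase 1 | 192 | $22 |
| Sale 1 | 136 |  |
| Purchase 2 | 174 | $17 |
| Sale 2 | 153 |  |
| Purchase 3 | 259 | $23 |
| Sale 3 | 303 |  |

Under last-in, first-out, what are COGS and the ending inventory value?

COGS = $12,413; ending inventory = $6,336

Sale 1 (136) [LIFO — newest first]: 136 @ $22 = $2,992
Sale 2 (153) [LIFO — newest first]: 153 @ $17 = $2,601
Sale 3 (303) [LIFO — newest first]: 259 @ $23 + 21 @ $17 + 23 @ $22 = $6,820
Total COGS = $2,992 + $2,601 + $6,820 = $12,413
Ending inventory: 255 @ $22 + 33 @ $22 = $6,336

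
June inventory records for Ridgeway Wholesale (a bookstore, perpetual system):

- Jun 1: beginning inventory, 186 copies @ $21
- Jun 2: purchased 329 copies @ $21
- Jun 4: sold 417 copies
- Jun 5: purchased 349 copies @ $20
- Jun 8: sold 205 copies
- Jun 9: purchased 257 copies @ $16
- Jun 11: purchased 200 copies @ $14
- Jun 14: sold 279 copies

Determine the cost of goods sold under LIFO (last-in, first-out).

COGS = $16,921

Jun 4, 417 sold [LIFO — newest first]: 329 @ $21 + 88 @ $21 = $8,757
Jun 8, 205 sold [LIFO — newest first]: 205 @ $20 = $4,100
Jun 14, 279 sold [LIFO — newest first]: 200 @ $14 + 79 @ $16 = $4,064
Total COGS = $8,757 + $4,100 + $4,064 = $16,921
Ending inventory: 98 @ $21 + 144 @ $20 + 178 @ $16 = $7,786
Check: goods available $24,707 = COGS $16,921 + ending $7,786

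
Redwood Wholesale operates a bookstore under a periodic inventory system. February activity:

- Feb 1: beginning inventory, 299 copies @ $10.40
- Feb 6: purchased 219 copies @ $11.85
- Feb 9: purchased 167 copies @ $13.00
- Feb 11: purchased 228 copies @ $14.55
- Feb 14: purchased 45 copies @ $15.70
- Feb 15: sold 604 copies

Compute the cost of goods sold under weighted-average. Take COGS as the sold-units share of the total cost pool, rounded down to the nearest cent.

Feb 15, sell 604: 604/958 × $11,899.65 → $7,502.49
Ending inventory (cost pool remaining) = $4,397.16
Check: goods available $11,899.65 = COGS $7,502.49 + ending $4,397.16

COGS = $7,502.49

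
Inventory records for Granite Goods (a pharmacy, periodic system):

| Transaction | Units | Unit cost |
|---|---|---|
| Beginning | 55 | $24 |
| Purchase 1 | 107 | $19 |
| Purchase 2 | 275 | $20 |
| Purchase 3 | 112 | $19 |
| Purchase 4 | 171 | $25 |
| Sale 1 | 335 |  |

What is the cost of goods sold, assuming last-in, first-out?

Sale 1 (335) [LIFO — newest first]: 171 @ $25 + 112 @ $19 + 52 @ $20 = $7,443
Ending inventory: 55 @ $24 + 107 @ $19 + 223 @ $20 = $7,813

COGS = $7,443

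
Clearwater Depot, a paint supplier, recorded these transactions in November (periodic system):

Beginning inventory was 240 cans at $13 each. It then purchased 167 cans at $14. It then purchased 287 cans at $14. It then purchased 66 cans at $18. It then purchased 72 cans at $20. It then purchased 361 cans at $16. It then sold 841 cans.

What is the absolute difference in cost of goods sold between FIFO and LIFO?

$944

FIFO COGS: 240 @ $13 + 167 @ $14 + 287 @ $14 + 66 @ $18 + 72 @ $20 + 9 @ $16 = $12,248
LIFO COGS: 361 @ $16 + 72 @ $20 + 66 @ $18 + 287 @ $14 + 55 @ $14 = $13,192
Difference = |$12,248 − $13,192| = $944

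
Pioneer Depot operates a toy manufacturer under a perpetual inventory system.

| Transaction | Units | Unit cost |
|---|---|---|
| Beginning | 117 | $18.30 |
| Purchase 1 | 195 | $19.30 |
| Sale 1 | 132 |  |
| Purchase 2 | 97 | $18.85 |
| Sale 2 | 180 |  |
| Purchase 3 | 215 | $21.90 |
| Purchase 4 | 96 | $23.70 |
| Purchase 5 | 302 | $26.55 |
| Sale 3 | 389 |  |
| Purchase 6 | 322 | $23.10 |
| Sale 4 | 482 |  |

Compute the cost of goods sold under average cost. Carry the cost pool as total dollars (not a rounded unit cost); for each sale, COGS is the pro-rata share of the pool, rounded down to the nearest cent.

COGS = $26,404.82

After Beginning: 117 on hand, pool $2,141.10 (≈ $18.3000 each)
After Purchase 1: 312 on hand, pool $5,904.60 (≈ $18.9250 each)
Sale 1, sell 132: 132/312 × $5,904.60 → $2,498.10
After Purchase 2: 277 on hand, pool $5,234.95 (≈ $18.8987 each)
Sale 2, sell 180: 180/277 × $5,234.95 → $3,401.77
After Purchase 3: 312 on hand, pool $6,541.68 (≈ $20.9669 each)
After Purchase 4: 408 on hand, pool $8,816.88 (≈ $21.6100 each)
After Purchase 5: 710 on hand, pool $16,834.98 (≈ $23.7112 each)
Sale 3, sell 389: 389/710 × $16,834.98 → $9,223.67
After Purchase 6: 643 on hand, pool $15,049.51 (≈ $23.4051 each)
Sale 4, sell 482: 482/643 × $15,049.51 → $11,281.28
Total COGS = $2,498.10 + $3,401.77 + $9,223.67 + $11,281.28 = $26,404.82
Ending inventory (cost pool remaining) = $3,768.23
Check: goods available $30,173.05 = COGS $26,404.82 + ending $3,768.23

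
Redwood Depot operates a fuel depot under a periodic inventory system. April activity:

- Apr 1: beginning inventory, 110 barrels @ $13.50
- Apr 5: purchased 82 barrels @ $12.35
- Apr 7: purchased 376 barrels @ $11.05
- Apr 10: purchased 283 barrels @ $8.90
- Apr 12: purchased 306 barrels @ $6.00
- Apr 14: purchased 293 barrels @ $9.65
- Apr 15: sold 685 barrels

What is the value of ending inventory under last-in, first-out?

Apr 15, 685 sold [LIFO — newest first]: 293 @ $9.65 + 306 @ $6.00 + 86 @ $8.90 = $5,428.85
Ending inventory: 110 @ $13.50 + 82 @ $12.35 + 376 @ $11.05 + 197 @ $8.90 = $8,405.80
Check: goods available $13,834.65 = COGS $5,428.85 + ending $8,405.80

Ending inventory = $8,405.80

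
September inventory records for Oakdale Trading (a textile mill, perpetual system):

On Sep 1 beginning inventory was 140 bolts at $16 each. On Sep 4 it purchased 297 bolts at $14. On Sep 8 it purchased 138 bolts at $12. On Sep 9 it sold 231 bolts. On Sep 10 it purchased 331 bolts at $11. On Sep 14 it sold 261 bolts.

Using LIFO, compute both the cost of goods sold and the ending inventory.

Sep 9, 231 sold [LIFO — newest first]: 138 @ $12 + 93 @ $14 = $2,958
Sep 14, 261 sold [LIFO — newest first]: 261 @ $11 = $2,871
Total COGS = $2,958 + $2,871 = $5,829
Ending inventory: 140 @ $16 + 204 @ $14 + 70 @ $11 = $5,866

COGS = $5,829; ending inventory = $5,866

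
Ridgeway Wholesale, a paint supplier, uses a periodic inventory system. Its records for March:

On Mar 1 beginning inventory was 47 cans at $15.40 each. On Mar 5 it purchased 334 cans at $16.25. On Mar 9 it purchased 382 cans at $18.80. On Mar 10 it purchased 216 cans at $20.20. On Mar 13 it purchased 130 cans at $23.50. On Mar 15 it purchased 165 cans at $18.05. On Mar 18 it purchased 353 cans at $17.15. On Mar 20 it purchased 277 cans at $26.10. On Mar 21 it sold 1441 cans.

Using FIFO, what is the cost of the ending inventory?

Ending inventory = $10,419.60

Mar 21, 1441 sold [FIFO — oldest first]: 47 @ $15.40 + 334 @ $16.25 + 382 @ $18.80 + 216 @ $20.20 + 130 @ $23.50 + 165 @ $18.05 + 167 @ $17.15 = $26,593.40
Ending inventory: 186 @ $17.15 + 277 @ $26.10 = $10,419.60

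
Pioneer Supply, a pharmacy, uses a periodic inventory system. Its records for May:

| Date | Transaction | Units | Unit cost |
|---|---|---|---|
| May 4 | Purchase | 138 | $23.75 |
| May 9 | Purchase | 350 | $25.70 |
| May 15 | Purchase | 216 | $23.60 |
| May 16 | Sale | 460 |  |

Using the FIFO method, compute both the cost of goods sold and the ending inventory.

COGS = $11,552.90; ending inventory = $5,817.20

May 16, 460 sold [FIFO — oldest first]: 138 @ $23.75 + 322 @ $25.70 = $11,552.90
Ending inventory: 28 @ $25.70 + 216 @ $23.60 = $5,817.20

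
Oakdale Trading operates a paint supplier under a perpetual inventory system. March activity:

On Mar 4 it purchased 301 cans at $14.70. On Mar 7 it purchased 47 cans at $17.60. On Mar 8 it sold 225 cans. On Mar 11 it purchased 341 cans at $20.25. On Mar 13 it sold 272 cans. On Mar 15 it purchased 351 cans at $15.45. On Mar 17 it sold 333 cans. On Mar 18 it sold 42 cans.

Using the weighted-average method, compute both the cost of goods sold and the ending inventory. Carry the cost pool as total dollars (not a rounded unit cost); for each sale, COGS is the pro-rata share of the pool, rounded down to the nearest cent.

COGS = $14,780.58; ending inventory = $2,799.52

After Mar 4: 301 on hand, pool $4,424.70 (≈ $14.7000 each)
After Mar 7: 348 on hand, pool $5,251.90 (≈ $15.0917 each)
Mar 8, sell 225: 225/348 × $5,251.90 → $3,395.62
After Mar 11: 464 on hand, pool $8,761.53 (≈ $18.8826 each)
Mar 13, sell 272: 272/464 × $8,761.53 → $5,136.06
After Mar 15: 543 on hand, pool $9,048.42 (≈ $16.6638 each)
Mar 17, sell 333: 333/543 × $9,048.42 → $5,549.03
Mar 18, sell 42: 42/210 × $3,499.39 → $699.87
Total COGS = $3,395.62 + $5,136.06 + $5,549.03 + $699.87 = $14,780.58
Ending inventory (cost pool remaining) = $2,799.52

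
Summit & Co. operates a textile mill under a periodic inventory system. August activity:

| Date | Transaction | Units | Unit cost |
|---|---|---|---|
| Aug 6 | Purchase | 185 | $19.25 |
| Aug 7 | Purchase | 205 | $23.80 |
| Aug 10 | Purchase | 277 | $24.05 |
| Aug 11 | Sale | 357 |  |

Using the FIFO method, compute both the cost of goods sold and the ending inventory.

COGS = $7,654.85; ending inventory = $7,447.25

Aug 11, 357 sold [FIFO — oldest first]: 185 @ $19.25 + 172 @ $23.80 = $7,654.85
Ending inventory: 33 @ $23.80 + 277 @ $24.05 = $7,447.25
Check: goods available $15,102.10 = COGS $7,654.85 + ending $7,447.25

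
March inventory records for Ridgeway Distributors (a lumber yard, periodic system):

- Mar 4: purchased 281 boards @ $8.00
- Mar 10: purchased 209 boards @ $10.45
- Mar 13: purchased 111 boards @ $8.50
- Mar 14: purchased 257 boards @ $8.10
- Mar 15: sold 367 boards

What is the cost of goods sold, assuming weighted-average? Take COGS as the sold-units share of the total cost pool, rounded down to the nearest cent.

Mar 15, sell 367: 367/858 × $7,457.25 → $3,189.75
Ending inventory (cost pool remaining) = $4,267.50
Check: goods available $7,457.25 = COGS $3,189.75 + ending $4,267.50

COGS = $3,189.75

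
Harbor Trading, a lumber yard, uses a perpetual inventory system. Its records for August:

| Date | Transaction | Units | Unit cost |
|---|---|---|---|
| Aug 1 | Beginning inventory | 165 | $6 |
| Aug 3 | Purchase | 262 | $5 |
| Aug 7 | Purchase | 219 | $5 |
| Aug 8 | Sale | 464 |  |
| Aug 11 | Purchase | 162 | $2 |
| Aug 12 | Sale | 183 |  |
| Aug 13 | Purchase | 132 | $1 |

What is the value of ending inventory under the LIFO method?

Ending inventory = $1,098

Aug 8, 464 sold [LIFO — newest first]: 219 @ $5 + 245 @ $5 = $2,320
Aug 12, 183 sold [LIFO — newest first]: 162 @ $2 + 17 @ $5 + 4 @ $6 = $433
Total COGS = $2,320 + $433 = $2,753
Ending inventory: 161 @ $6 + 132 @ $1 = $1,098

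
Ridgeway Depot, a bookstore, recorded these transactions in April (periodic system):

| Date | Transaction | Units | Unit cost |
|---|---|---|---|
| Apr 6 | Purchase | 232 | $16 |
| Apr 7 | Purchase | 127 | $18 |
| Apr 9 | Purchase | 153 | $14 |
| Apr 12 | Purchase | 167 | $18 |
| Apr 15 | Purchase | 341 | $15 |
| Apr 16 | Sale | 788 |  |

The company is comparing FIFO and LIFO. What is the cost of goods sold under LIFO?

FIFO COGS: 232 @ $16 + 127 @ $18 + 153 @ $14 + 167 @ $18 + 109 @ $15 = $12,781
LIFO COGS: 341 @ $15 + 167 @ $18 + 153 @ $14 + 127 @ $18 = $12,549

COGS = $12,549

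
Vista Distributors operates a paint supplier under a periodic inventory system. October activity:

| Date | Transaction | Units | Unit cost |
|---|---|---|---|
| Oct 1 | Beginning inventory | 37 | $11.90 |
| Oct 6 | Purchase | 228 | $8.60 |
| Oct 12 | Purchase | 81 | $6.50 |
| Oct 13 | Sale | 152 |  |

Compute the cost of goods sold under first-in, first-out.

COGS = $1,429.30

Oct 13, 152 sold [FIFO — oldest first]: 37 @ $11.90 + 115 @ $8.60 = $1,429.30
Ending inventory: 113 @ $8.60 + 81 @ $6.50 = $1,498.30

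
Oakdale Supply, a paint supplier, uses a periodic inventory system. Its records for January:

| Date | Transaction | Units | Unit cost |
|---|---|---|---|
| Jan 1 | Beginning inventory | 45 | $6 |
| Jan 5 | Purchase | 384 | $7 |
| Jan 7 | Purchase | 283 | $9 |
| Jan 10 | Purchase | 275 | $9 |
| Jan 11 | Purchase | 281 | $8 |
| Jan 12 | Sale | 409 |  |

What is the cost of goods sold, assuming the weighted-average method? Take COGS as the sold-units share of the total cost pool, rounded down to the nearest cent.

Jan 12, sell 409: 409/1268 × $10,228.00 → $3,299.09
Ending inventory (cost pool remaining) = $6,928.91

COGS = $3,299.09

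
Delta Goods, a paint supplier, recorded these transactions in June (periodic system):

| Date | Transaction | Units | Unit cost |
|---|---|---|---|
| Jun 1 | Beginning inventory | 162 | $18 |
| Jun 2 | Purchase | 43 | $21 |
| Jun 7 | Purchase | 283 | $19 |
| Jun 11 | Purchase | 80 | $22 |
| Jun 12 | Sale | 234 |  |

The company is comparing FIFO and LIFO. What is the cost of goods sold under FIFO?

COGS = $4,370

FIFO COGS: 162 @ $18 + 43 @ $21 + 29 @ $19 = $4,370
LIFO COGS: 80 @ $22 + 154 @ $19 = $4,686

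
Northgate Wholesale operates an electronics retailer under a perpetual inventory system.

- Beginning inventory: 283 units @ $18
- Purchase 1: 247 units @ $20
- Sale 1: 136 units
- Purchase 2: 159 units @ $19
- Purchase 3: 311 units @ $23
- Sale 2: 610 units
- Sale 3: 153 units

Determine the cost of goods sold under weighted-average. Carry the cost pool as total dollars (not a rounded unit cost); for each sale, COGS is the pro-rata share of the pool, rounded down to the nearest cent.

COGS = $18,146.70

After Beginning: 283 on hand, pool $5,094.00 (≈ $18.0000 each)
After Purchase 1: 530 on hand, pool $10,034.00 (≈ $18.9321 each)
Sale 1, sell 136: 136/530 × $10,034.00 → $2,574.76
After Purchase 2: 553 on hand, pool $10,480.24 (≈ $18.9516 each)
After Purchase 3: 864 on hand, pool $17,633.24 (≈ $20.4088 each)
Sale 2, sell 610: 610/864 × $17,633.24 → $12,449.39
Sale 3, sell 153: 153/254 × $5,183.85 → $3,122.55
Total COGS = $2,574.76 + $12,449.39 + $3,122.55 = $18,146.70
Ending inventory (cost pool remaining) = $2,061.30
Check: goods available $20,208.00 = COGS $18,146.70 + ending $2,061.30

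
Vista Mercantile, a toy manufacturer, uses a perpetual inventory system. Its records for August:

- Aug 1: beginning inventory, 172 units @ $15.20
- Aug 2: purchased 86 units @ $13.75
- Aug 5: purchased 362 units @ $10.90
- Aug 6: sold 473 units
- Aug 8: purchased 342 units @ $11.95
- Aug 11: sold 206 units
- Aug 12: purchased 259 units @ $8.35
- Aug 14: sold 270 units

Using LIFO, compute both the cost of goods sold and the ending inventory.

COGS = $10,264.10; ending inventory = $3,728.15

Aug 6, 473 sold [LIFO — newest first]: 362 @ $10.90 + 86 @ $13.75 + 25 @ $15.20 = $5,508.30
Aug 11, 206 sold [LIFO — newest first]: 206 @ $11.95 = $2,461.70
Aug 14, 270 sold [LIFO — newest first]: 259 @ $8.35 + 11 @ $11.95 = $2,294.10
Total COGS = $5,508.30 + $2,461.70 + $2,294.10 = $10,264.10
Ending inventory: 147 @ $15.20 + 125 @ $11.95 = $3,728.15
Check: goods available $13,992.25 = COGS $10,264.10 + ending $3,728.15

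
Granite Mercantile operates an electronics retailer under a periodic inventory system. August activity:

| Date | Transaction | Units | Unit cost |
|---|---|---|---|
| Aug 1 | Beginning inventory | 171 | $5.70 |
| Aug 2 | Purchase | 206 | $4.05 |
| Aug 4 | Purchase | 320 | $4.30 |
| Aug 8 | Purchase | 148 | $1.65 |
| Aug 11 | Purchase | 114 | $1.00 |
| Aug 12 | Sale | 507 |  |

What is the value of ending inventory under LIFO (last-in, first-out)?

Aug 12, 507 sold [LIFO — newest first]: 114 @ $1.00 + 148 @ $1.65 + 245 @ $4.30 = $1,411.70
Ending inventory: 171 @ $5.70 + 206 @ $4.05 + 75 @ $4.30 = $2,131.50

Ending inventory = $2,131.50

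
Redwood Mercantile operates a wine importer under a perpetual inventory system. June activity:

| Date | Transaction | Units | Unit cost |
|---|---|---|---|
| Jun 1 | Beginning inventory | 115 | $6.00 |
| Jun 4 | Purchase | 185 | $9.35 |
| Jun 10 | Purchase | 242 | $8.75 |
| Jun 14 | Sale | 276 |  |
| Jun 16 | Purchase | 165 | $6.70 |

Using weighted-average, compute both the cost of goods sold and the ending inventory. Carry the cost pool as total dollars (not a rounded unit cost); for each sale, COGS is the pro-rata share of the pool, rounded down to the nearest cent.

After Jun 1: 115 on hand, pool $690.00 (≈ $6.0000 each)
After Jun 4: 300 on hand, pool $2,419.75 (≈ $8.0658 each)
After Jun 10: 542 on hand, pool $4,537.25 (≈ $8.3713 each)
Jun 14, sell 276: 276/542 × $4,537.25 → $2,310.48
After Jun 16: 431 on hand, pool $3,332.27 (≈ $7.7315 each)
Ending inventory (cost pool remaining) = $3,332.27

COGS = $2,310.48; ending inventory = $3,332.27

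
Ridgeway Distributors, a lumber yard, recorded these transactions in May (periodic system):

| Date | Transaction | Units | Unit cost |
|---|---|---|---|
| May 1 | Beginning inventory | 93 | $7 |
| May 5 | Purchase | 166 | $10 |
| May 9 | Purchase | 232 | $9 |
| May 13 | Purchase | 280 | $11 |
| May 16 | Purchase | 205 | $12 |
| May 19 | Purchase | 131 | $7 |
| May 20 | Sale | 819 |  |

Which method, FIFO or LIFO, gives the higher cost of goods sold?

FIFO COGS: 93 @ $7 + 166 @ $10 + 232 @ $9 + 280 @ $11 + 48 @ $12 = $8,055
LIFO COGS: 131 @ $7 + 205 @ $12 + 280 @ $11 + 203 @ $9 = $8,284

LIFO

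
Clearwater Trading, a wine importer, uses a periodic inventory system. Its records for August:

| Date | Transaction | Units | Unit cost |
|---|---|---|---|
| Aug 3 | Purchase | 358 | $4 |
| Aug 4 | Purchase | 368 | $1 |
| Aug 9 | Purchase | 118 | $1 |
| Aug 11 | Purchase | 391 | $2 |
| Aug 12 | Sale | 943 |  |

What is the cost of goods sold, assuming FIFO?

Aug 12, 943 sold [FIFO — oldest first]: 358 @ $4 + 368 @ $1 + 118 @ $1 + 99 @ $2 = $2,116
Ending inventory: 292 @ $2 = $584

COGS = $2,116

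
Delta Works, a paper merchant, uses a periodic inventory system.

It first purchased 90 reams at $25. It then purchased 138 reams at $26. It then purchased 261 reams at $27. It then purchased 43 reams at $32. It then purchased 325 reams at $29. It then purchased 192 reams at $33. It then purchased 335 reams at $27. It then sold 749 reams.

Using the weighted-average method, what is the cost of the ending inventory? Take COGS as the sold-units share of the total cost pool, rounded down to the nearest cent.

Sale 1, sell 749: 749/1384 × $39,067.00 → $21,142.47
Ending inventory (cost pool remaining) = $17,924.53

Ending inventory = $17,924.53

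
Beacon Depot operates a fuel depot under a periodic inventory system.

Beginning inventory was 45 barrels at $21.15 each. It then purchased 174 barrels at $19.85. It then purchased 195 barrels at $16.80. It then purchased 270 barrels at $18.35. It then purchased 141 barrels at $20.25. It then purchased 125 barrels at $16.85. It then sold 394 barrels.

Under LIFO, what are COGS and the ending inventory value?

COGS = $7,310.30; ending inventory = $10,287.35

Sale 1 (394) [LIFO — newest first]: 125 @ $16.85 + 141 @ $20.25 + 128 @ $18.35 = $7,310.30
Ending inventory: 45 @ $21.15 + 174 @ $19.85 + 195 @ $16.80 + 142 @ $18.35 = $10,287.35
Check: goods available $17,597.65 = COGS $7,310.30 + ending $10,287.35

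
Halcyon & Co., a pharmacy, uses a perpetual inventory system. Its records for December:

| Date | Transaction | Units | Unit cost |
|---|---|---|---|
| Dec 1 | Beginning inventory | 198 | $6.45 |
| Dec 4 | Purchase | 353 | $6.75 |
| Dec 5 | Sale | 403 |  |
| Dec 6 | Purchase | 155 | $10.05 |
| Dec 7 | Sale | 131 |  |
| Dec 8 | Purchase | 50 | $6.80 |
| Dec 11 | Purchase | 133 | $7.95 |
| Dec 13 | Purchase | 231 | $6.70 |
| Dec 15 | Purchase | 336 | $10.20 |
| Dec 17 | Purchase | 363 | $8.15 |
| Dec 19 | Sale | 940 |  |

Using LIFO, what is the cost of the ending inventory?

Ending inventory = $2,513.65

Dec 5, 403 sold [LIFO — newest first]: 353 @ $6.75 + 50 @ $6.45 = $2,705.25
Dec 7, 131 sold [LIFO — newest first]: 131 @ $10.05 = $1,316.55
Dec 19, 940 sold [LIFO — newest first]: 363 @ $8.15 + 336 @ $10.20 + 231 @ $6.70 + 10 @ $7.95 = $8,012.85
Total COGS = $2,705.25 + $1,316.55 + $8,012.85 = $12,034.65
Ending inventory: 148 @ $6.45 + 24 @ $10.05 + 50 @ $6.80 + 123 @ $7.95 = $2,513.65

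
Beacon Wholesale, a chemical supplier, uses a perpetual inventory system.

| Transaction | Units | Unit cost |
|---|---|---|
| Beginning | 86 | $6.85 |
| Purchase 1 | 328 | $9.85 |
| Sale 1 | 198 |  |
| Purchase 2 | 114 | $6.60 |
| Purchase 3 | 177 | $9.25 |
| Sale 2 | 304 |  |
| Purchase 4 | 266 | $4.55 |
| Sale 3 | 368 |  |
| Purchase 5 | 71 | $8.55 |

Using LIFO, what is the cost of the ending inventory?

Ending inventory = $1,343.90

Sale 1 (198) [LIFO — newest first]: 198 @ $9.85 = $1,950.30
Sale 2 (304) [LIFO — newest first]: 177 @ $9.25 + 114 @ $6.60 + 13 @ $9.85 = $2,517.70
Sale 3 (368) [LIFO — newest first]: 266 @ $4.55 + 102 @ $9.85 = $2,215.00
Total COGS = $1,950.30 + $2,517.70 + $2,215.00 = $6,683.00
Ending inventory: 86 @ $6.85 + 15 @ $9.85 + 71 @ $8.55 = $1,343.90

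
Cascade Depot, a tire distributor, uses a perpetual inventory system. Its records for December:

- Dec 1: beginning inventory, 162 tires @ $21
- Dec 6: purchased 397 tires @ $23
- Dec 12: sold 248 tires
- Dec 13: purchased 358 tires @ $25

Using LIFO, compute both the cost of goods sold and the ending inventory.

Dec 12, 248 sold [LIFO — newest first]: 248 @ $23 = $5,704
Ending inventory: 162 @ $21 + 149 @ $23 + 358 @ $25 = $15,779

COGS = $5,704; ending inventory = $15,779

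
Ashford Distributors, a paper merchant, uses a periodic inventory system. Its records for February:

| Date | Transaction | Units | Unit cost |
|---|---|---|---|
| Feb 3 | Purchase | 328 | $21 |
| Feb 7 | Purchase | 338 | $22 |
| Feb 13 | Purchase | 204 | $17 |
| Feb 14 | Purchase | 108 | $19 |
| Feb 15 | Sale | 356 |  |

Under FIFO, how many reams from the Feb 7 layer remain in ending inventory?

Feb 15, 356 sold [FIFO — oldest first]: 328 @ $21 + 28 @ $22 = $7,504
Ending inventory: 310 @ $22 + 204 @ $17 + 108 @ $19 = $12,340

310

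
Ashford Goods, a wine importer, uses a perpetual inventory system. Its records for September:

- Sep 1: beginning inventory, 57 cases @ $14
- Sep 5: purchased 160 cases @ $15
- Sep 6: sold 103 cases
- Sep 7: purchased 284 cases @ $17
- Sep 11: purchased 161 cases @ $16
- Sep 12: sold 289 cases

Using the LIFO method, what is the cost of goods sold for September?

Sep 6, 103 sold [LIFO — newest first]: 103 @ $15 = $1,545
Sep 12, 289 sold [LIFO — newest first]: 161 @ $16 + 128 @ $17 = $4,752
Total COGS = $1,545 + $4,752 = $6,297
Ending inventory: 57 @ $14 + 57 @ $15 + 156 @ $17 = $4,305

COGS = $6,297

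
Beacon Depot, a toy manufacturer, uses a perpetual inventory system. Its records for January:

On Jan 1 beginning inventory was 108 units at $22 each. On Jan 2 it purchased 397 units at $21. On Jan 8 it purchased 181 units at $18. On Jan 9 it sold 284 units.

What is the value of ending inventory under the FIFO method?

Ending inventory = $7,899

Jan 9, 284 sold [FIFO — oldest first]: 108 @ $22 + 176 @ $21 = $6,072
Ending inventory: 221 @ $21 + 181 @ $18 = $7,899
Check: goods available $13,971 = COGS $6,072 + ending $7,899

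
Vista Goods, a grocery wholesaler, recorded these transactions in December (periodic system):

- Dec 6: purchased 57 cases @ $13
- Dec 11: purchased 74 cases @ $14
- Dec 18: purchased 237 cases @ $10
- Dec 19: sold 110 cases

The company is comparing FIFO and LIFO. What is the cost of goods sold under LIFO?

FIFO COGS: 57 @ $13 + 53 @ $14 = $1,483
LIFO COGS: 110 @ $10 = $1,100

COGS = $1,100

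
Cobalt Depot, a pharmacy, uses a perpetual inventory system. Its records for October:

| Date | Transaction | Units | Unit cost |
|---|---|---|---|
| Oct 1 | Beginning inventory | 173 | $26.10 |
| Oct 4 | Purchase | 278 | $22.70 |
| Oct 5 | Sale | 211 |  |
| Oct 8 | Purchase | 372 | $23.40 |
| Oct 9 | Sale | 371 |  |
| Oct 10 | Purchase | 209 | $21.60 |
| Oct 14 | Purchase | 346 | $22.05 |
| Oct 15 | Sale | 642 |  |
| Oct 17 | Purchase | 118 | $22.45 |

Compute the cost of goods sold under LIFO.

COGS = $27,655.00

Oct 5, 211 sold [LIFO — newest first]: 211 @ $22.70 = $4,789.70
Oct 9, 371 sold [LIFO — newest first]: 371 @ $23.40 = $8,681.40
Oct 15, 642 sold [LIFO — newest first]: 346 @ $22.05 + 209 @ $21.60 + 1 @ $23.40 + 67 @ $22.70 + 19 @ $26.10 = $14,183.90
Total COGS = $4,789.70 + $8,681.40 + $14,183.90 = $27,655.00
Ending inventory: 154 @ $26.10 + 118 @ $22.45 = $6,668.50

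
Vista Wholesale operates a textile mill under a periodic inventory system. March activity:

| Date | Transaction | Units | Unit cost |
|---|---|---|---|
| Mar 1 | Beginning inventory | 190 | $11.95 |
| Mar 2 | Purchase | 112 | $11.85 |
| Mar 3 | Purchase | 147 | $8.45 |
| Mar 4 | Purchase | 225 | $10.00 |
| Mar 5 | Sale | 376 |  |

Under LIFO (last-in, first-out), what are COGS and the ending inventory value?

COGS = $3,539.55; ending inventory = $3,550.30

Mar 5, 376 sold [LIFO — newest first]: 225 @ $10.00 + 147 @ $8.45 + 4 @ $11.85 = $3,539.55
Ending inventory: 190 @ $11.95 + 108 @ $11.85 = $3,550.30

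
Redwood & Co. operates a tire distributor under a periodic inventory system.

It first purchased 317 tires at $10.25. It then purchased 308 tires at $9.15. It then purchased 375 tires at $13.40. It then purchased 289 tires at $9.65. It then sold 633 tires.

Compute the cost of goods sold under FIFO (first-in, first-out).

Sale 1 (633) [FIFO — oldest first]: 317 @ $10.25 + 308 @ $9.15 + 8 @ $13.40 = $6,174.65
Ending inventory: 367 @ $13.40 + 289 @ $9.65 = $7,706.65
Check: goods available $13,881.30 = COGS $6,174.65 + ending $7,706.65

COGS = $6,174.65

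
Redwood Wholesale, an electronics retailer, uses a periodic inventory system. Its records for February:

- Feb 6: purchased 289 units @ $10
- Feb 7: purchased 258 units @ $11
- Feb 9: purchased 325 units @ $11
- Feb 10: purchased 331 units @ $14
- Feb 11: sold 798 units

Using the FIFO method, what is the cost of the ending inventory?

Ending inventory = $5,448

Feb 11, 798 sold [FIFO — oldest first]: 289 @ $10 + 258 @ $11 + 251 @ $11 = $8,489
Ending inventory: 74 @ $11 + 331 @ $14 = $5,448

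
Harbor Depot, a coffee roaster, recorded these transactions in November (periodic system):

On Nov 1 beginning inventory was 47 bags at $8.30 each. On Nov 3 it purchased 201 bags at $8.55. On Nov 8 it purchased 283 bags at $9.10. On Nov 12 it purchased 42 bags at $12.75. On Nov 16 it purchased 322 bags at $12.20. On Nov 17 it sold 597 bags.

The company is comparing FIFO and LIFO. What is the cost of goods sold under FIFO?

FIFO COGS: 47 @ $8.30 + 201 @ $8.55 + 283 @ $9.10 + 42 @ $12.75 + 24 @ $12.20 = $5,512.25
LIFO COGS: 322 @ $12.20 + 42 @ $12.75 + 233 @ $9.10 = $6,584.20

COGS = $5,512.25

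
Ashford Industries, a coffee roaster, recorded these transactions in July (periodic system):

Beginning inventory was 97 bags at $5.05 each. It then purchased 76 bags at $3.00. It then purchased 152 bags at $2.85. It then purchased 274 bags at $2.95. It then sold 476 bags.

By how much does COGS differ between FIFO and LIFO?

FIFO COGS: 97 @ $5.05 + 76 @ $3.00 + 152 @ $2.85 + 151 @ $2.95 = $1,596.50
LIFO COGS: 274 @ $2.95 + 152 @ $2.85 + 50 @ $3.00 = $1,391.50
Difference = |$1,596.50 − $1,391.50| = $205.00

$205.00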